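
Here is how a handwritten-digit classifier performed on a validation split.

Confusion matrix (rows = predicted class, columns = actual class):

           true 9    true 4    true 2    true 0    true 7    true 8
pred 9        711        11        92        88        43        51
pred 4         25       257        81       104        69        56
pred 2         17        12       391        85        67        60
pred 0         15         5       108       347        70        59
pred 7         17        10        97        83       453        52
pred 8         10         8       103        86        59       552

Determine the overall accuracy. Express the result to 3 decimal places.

0.623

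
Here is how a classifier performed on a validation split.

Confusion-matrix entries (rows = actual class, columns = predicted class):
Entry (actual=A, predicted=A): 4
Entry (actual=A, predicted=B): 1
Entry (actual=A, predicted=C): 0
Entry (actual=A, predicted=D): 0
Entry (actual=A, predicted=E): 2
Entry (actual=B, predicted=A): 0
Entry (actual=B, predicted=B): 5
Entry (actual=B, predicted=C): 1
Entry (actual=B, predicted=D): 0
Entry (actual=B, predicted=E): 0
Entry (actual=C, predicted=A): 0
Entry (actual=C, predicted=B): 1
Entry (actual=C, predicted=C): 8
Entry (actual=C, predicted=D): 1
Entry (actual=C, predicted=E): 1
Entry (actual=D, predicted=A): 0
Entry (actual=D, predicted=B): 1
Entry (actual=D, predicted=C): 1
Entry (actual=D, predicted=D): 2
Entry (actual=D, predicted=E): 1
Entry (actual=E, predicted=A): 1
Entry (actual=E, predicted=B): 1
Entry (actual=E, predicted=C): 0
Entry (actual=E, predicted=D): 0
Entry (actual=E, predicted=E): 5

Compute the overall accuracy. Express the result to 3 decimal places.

0.667

Accuracy = trace / total = (4+5+8+2+5=24) / 36 = 24/36 = 0.667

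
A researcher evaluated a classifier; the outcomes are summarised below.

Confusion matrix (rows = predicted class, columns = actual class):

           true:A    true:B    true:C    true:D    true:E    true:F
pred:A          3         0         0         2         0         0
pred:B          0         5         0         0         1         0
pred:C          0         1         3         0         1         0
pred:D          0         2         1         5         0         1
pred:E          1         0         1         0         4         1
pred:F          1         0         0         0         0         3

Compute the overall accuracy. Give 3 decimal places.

Accuracy = trace / total = (3+5+3+5+4+3=23) / 36 = 23/36 = 0.639

0.639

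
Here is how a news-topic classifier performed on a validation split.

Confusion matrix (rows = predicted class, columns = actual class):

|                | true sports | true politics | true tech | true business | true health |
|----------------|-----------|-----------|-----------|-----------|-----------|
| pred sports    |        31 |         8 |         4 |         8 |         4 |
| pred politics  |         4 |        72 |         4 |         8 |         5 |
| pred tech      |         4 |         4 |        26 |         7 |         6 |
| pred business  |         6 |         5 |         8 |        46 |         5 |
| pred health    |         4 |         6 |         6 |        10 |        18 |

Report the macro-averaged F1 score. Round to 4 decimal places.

0.5932

Per-class F1 score (2·TP/(2·TP+FP+FN)):
  sports: TP=31, FP=8+4+8+4=24, FN=4+4+6+4=18 → 62/104 = 0.59615
  politics: TP=72, FP=4+4+8+5=21, FN=8+4+5+6=23 → 144/188 = 0.76596
  tech: TP=26, FP=4+4+7+6=21, FN=4+4+8+6=22 → 52/95 = 0.54737
  business: TP=46, FP=6+5+8+5=24, FN=8+8+7+10=33 → 92/149 = 0.61745
  health: TP=18, FP=4+6+6+10=26, FN=4+5+6+5=20 → 36/82 = 0.43902
Macro-F1 score = mean = (0.59615 + 0.76596 + 0.54737 + 0.61745 + 0.43902) / 5 = 0.5932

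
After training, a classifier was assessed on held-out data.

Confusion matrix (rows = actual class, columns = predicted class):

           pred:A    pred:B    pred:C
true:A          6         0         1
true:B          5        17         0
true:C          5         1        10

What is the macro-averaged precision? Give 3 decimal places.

Per-class precision (TP/(TP+FP)):
  A: TP=6, FP=5+5=10 → 6/16 = 0.3750
  B: TP=17, FP=0+1=1 → 17/18 = 0.9444
  C: TP=10, FP=1+0=1 → 10/11 = 0.9091
Macro-precision = mean = (0.3750 + 0.9444 + 0.9091) / 3 = 0.743

0.743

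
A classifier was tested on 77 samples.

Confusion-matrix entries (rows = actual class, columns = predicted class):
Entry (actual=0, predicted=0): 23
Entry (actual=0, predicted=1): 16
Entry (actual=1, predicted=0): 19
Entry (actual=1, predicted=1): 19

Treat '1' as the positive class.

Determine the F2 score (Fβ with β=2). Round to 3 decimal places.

0.508

Fβ = (1+β²)·TP / ((1+β²)·TP + β²·FN + FP), with β²=4
= 5·19 / (5·19 + 4·19 + 16) = 0.508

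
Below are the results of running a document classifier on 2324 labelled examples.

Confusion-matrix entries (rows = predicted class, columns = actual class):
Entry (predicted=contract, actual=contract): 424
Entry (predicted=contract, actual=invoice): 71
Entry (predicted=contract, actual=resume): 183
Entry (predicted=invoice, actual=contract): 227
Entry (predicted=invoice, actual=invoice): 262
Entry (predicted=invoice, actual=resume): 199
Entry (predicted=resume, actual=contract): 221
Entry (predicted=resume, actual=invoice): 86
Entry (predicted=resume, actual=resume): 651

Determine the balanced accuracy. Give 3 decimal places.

Balanced accuracy = mean of per-class recall.
  contract: recall = 424/872 = 0.4862
  invoice: recall = 262/419 = 0.6253
  resume: recall = 651/1033 = 0.6302
Mean = (0.4862 + 0.6253 + 0.6302) / 3 = 0.581

0.581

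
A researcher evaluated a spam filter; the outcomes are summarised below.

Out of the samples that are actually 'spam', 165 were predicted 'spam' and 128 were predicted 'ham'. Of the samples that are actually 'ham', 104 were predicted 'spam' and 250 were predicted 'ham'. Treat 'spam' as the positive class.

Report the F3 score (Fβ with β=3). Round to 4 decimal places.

0.5678

Fβ = (1+β²)·TP / ((1+β²)·TP + β²·FN + FP), with β²=9
= 10·165 / (10·165 + 9·128 + 104) = 0.5678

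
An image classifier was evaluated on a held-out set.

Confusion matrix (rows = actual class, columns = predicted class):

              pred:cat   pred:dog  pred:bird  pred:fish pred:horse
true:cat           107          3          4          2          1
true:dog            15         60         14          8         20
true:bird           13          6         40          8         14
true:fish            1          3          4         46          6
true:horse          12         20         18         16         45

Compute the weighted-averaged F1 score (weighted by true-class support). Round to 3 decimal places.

0.601

Per-class F1 score (2·TP/(2·TP+FP+FN)):
  cat: TP=107, FP=15+13+1+12=41, FN=3+4+2+1=10 → 214/265 = 0.8075
  dog: TP=60, FP=3+6+3+20=32, FN=15+14+8+20=57 → 120/209 = 0.5742
  bird: TP=40, FP=4+14+4+18=40, FN=13+6+8+14=41 → 80/161 = 0.4969
  fish: TP=46, FP=2+8+8+16=34, FN=1+3+4+6=14 → 92/140 = 0.6571
  horse: TP=45, FP=1+20+14+6=41, FN=12+20+18+16=66 → 90/197 = 0.4569
Weighted-F1 score = Σ (supportᵢ/N)·F1 scoreᵢ with N=486: (117/486)·0.8075 + (117/486)·0.5742 + (81/486)·0.4969 + (60/486)·0.6571 + (111/486)·0.4569 = 0.601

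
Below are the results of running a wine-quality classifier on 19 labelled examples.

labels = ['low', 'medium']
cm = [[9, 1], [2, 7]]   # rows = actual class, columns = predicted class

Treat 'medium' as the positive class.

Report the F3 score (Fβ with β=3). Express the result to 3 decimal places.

0.787

Fβ = (1+β²)·TP / ((1+β²)·TP + β²·FN + FP), with β²=9
= 10·7 / (10·7 + 9·2 + 1) = 0.787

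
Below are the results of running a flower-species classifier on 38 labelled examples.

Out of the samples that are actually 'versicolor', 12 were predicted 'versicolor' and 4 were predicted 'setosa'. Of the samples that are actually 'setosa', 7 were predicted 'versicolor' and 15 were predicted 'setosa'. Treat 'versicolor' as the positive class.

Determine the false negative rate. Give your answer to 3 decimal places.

FNR = FN/(FN+TP) = 4/(4+12) = 0.250

0.250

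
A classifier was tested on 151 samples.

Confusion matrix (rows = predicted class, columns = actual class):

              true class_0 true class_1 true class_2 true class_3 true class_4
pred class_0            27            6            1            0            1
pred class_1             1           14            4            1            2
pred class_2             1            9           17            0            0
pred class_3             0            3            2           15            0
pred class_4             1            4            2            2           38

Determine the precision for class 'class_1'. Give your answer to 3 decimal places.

Take TP from the diagonal, FP from the rest of the 'class_1' prediction marginal, FN from the rest of the 'class_1' actual marginal.
precision = TP/(TP+FP).
class_1: TP=14, FP=1+4+1+2=8 → 14/22 = 0.6364

0.636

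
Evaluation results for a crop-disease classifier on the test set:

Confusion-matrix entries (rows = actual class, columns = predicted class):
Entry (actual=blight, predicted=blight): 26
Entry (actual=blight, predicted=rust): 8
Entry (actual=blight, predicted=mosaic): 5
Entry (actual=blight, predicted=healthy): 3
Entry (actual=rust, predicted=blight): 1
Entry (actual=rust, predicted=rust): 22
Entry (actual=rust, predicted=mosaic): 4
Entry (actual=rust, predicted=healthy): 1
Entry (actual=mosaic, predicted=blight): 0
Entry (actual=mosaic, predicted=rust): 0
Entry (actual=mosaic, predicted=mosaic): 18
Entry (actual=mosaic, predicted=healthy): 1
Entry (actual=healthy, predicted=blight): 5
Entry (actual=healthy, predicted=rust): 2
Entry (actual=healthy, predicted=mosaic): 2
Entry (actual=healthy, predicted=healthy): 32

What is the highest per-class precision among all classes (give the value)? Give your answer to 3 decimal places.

Per-class precision (TP/(TP+FP)):
  blight: TP=26, FP=1+0+5=6 → 26/32 = 0.8125
  rust: TP=22, FP=8+0+2=10 → 22/32 = 0.6875
  mosaic: TP=18, FP=5+4+2=11 → 18/29 = 0.6207
  healthy: TP=32, FP=3+1+1=5 → 32/37 = 0.8649
Highest is class 'healthy' with precision = 0.865.

0.865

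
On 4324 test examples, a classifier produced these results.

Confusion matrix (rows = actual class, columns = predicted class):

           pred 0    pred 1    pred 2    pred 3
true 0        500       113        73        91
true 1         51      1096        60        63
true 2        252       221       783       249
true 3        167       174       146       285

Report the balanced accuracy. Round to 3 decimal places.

Balanced accuracy = mean of per-class recall.
  0: recall = 500/777 = 0.6435
  1: recall = 1096/1270 = 0.8630
  2: recall = 783/1505 = 0.5203
  3: recall = 285/772 = 0.3692
Mean = (0.6435 + 0.8630 + 0.5203 + 0.3692) / 4 = 0.599

0.599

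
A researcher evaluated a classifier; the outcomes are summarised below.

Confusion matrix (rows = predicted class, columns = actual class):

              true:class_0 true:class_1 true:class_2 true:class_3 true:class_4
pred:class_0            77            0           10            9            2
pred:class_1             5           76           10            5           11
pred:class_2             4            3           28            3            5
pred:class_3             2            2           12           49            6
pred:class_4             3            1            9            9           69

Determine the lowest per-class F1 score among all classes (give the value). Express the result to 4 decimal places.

0.5000

Per-class F1 score (2·TP/(2·TP+FP+FN)):
  class_0: TP=77, FP=0+10+9+2=21, FN=5+4+2+3=14 → 154/189 = 0.81481
  class_1: TP=76, FP=5+10+5+11=31, FN=0+3+2+1=6 → 152/189 = 0.80423
  class_2: TP=28, FP=4+3+3+5=15, FN=10+10+12+9=41 → 56/112 = 0.50000
  class_3: TP=49, FP=2+2+12+6=22, FN=9+5+3+9=26 → 98/146 = 0.67123
  class_4: TP=69, FP=3+1+9+9=22, FN=2+11+5+6=24 → 138/184 = 0.75000
Lowest is class 'class_2' with F1 score = 0.5000.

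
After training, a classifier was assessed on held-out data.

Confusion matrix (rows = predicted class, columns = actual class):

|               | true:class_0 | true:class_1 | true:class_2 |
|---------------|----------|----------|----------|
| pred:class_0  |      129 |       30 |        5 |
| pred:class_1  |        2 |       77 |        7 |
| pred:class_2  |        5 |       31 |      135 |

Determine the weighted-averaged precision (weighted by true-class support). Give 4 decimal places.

0.8232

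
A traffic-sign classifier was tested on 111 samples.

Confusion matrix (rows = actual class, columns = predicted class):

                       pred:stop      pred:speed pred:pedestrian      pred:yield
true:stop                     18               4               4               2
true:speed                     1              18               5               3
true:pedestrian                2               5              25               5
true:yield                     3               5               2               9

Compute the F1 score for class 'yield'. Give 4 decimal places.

0.4737

Take TP from the diagonal, FP from the rest of the 'yield' prediction marginal, FN from the rest of the 'yield' actual marginal.
F1 score = 2·TP/(2·TP+FP+FN).
yield: TP=9, FP=2+3+5=10, FN=3+5+2=10 → 18/38 = 0.47368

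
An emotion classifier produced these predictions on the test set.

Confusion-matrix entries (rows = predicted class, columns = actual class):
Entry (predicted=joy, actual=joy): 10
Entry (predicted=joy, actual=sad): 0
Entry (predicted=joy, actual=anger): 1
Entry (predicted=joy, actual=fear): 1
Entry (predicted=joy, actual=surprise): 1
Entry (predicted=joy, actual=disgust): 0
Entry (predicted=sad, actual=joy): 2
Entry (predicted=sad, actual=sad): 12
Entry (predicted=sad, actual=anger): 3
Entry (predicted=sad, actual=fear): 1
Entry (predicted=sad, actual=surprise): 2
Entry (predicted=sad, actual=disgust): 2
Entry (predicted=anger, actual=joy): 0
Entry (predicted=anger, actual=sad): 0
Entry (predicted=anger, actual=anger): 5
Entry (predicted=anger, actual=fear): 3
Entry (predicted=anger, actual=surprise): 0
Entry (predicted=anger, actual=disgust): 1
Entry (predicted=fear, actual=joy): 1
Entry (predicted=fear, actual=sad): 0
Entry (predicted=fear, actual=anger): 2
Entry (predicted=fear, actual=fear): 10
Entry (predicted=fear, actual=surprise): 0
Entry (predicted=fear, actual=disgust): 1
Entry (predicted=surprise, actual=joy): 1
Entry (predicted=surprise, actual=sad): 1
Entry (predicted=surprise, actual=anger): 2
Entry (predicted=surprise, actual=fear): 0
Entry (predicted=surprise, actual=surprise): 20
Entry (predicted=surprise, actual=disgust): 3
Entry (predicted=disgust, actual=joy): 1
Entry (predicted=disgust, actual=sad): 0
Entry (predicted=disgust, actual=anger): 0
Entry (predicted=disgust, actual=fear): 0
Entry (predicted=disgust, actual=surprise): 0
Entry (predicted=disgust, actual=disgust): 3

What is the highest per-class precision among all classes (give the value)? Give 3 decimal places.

0.769

Per-class precision (TP/(TP+FP)):
  joy: TP=10, FP=0+1+1+1+0=3 → 10/13 = 0.7692
  sad: TP=12, FP=2+3+1+2+2=10 → 12/22 = 0.5455
  anger: TP=5, FP=0+0+3+0+1=4 → 5/9 = 0.5556
  fear: TP=10, FP=1+0+2+0+1=4 → 10/14 = 0.7143
  surprise: TP=20, FP=1+1+2+0+3=7 → 20/27 = 0.7407
  disgust: TP=3, FP=1+0+0+0+0=1 → 3/4 = 0.7500
Highest is class 'joy' with precision = 0.769.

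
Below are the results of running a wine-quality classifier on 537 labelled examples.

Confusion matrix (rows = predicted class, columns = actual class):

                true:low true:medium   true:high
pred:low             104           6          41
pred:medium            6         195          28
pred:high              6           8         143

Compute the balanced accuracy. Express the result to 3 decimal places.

0.835

Balanced accuracy = mean of per-class recall.
  low: recall = 104/116 = 0.8966
  medium: recall = 195/209 = 0.9330
  high: recall = 143/212 = 0.6745
Mean = (0.8966 + 0.9330 + 0.6745) / 3 = 0.835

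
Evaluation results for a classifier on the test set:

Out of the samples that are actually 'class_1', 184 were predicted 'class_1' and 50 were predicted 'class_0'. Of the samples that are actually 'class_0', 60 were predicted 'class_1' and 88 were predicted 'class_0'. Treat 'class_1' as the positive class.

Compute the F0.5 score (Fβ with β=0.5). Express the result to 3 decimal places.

Fβ = (1+β²)·TP / ((1+β²)·TP + β²·FN + FP), with β²=1/4
= 1.25·184 / (1.25·184 + 0.25·50 + 60) = 0.760

0.760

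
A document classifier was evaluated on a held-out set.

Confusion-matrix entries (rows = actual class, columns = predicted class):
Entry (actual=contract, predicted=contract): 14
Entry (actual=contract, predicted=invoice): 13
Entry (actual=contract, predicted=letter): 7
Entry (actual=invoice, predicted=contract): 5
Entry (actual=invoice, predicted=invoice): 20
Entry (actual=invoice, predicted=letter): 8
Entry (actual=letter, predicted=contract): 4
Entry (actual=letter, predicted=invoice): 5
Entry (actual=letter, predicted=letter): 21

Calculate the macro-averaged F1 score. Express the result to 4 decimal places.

0.5637

Per-class F1 score (2·TP/(2·TP+FP+FN)):
  contract: TP=14, FP=5+4=9, FN=13+7=20 → 28/57 = 0.49123
  invoice: TP=20, FP=13+5=18, FN=5+8=13 → 40/71 = 0.56338
  letter: TP=21, FP=7+8=15, FN=4+5=9 → 42/66 = 0.63636
Macro-F1 score = mean = (0.49123 + 0.56338 + 0.63636) / 3 = 0.5637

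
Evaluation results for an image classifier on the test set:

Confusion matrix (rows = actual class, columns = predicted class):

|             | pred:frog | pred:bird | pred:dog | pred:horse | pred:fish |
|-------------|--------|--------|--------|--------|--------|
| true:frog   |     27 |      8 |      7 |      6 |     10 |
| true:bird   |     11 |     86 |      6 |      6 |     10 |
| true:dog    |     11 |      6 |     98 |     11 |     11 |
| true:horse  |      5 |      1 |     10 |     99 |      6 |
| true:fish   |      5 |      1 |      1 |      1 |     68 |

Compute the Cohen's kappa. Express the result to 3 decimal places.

0.670

Observed agreement pₒ = trace/N = 378/511 = 0.7397
Expected agreement pₑ = Σ (rowᵢ·colᵢ)/N² = (58·59 + 119·102 + 137·122 + 121·123 + 76·105)/511² = 0.2112
κ = (pₒ − pₑ)/(1 − pₑ) = (0.7397 − 0.2112)/(1 − 0.2112) = 0.670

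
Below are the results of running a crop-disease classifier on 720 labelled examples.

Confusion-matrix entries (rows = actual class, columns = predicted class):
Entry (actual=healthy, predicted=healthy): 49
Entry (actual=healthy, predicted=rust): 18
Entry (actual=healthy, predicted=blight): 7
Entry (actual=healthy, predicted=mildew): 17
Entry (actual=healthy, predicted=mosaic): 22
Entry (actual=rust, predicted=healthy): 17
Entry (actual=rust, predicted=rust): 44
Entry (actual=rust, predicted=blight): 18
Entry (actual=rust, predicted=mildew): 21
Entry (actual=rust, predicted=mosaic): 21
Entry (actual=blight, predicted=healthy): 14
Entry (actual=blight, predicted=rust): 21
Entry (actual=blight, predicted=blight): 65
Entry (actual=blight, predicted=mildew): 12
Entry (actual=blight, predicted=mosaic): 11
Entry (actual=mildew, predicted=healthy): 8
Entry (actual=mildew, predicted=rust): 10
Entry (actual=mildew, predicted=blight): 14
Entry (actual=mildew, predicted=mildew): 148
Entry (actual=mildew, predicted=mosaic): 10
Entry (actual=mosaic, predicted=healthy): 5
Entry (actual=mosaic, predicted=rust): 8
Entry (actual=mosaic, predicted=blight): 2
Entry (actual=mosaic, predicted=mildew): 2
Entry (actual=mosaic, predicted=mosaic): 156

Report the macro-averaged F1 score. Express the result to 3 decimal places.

Per-class F1 score (2·TP/(2·TP+FP+FN)):
  healthy: TP=49, FP=17+14+8+5=44, FN=18+7+17+22=64 → 98/206 = 0.4757
  rust: TP=44, FP=18+21+10+8=57, FN=17+18+21+21=77 → 88/222 = 0.3964
  blight: TP=65, FP=7+18+14+2=41, FN=14+21+12+11=58 → 130/229 = 0.5677
  mildew: TP=148, FP=17+21+12+2=52, FN=8+10+14+10=42 → 296/390 = 0.7590
  mosaic: TP=156, FP=22+21+11+10=64, FN=5+8+2+2=17 → 312/393 = 0.7939
Macro-F1 score = mean = (0.4757 + 0.3964 + 0.5677 + 0.7590 + 0.7939) / 5 = 0.599

0.599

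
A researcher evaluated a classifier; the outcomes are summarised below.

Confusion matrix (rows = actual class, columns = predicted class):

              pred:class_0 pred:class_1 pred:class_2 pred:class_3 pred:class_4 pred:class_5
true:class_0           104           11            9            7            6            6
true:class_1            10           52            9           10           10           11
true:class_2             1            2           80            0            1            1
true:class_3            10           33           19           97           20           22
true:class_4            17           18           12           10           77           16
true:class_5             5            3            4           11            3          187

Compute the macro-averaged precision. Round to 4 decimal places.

0.6487

Per-class precision (TP/(TP+FP)):
  class_0: TP=104, FP=10+1+10+17+5=43 → 104/147 = 0.70748
  class_1: TP=52, FP=11+2+33+18+3=67 → 52/119 = 0.43697
  class_2: TP=80, FP=9+9+19+12+4=53 → 80/133 = 0.60150
  class_3: TP=97, FP=7+10+0+10+11=38 → 97/135 = 0.71852
  class_4: TP=77, FP=6+10+1+20+3=40 → 77/117 = 0.65812
  class_5: TP=187, FP=6+11+1+22+16=56 → 187/243 = 0.76955
Macro-precision = mean = (0.70748 + 0.43697 + 0.60150 + 0.71852 + 0.65812 + 0.76955) / 6 = 0.6487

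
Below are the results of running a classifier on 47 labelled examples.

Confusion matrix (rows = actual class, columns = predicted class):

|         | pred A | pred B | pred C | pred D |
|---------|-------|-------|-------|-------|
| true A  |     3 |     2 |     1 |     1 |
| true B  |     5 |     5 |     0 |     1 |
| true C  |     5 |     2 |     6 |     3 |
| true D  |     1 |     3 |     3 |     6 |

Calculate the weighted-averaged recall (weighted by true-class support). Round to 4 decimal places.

0.4255

Per-class recall (TP/(TP+FN)):
  A: TP=3, FN=2+1+1=4 → 3/7 = 0.42857
  B: TP=5, FN=5+0+1=6 → 5/11 = 0.45455
  C: TP=6, FN=5+2+3=10 → 6/16 = 0.37500
  D: TP=6, FN=1+3+3=7 → 6/13 = 0.46154
Weighted-recall = Σ (supportᵢ/N)·recallᵢ with N=47: (7/47)·0.42857 + (11/47)·0.45455 + (16/47)·0.37500 + (13/47)·0.46154 = 0.4255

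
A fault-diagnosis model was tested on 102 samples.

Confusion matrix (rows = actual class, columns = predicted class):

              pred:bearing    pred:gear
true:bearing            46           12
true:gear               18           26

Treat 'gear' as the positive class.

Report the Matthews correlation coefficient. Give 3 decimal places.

MCC = (TP·TN − FP·FN) / √((TP+FP)(TP+FN)(TN+FP)(TN+FN))
Numerator = 26·46 − 12·18 = 980
Denominator = √(38·44·58·64) = √6206464 = 2491.2776
MCC = 980 / 2491.2776 = 0.393

0.393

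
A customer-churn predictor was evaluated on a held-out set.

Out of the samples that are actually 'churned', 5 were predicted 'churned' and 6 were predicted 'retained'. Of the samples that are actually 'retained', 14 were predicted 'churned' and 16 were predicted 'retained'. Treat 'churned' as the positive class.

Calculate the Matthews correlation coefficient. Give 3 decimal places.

MCC = (TP·TN − FP·FN) / √((TP+FP)(TP+FN)(TN+FP)(TN+FN))
Numerator = 5·16 − 14·6 = -4
Denominator = √(19·11·30·22) = √137940 = 371.4027
MCC = -4 / 371.4027 = -0.011

-0.011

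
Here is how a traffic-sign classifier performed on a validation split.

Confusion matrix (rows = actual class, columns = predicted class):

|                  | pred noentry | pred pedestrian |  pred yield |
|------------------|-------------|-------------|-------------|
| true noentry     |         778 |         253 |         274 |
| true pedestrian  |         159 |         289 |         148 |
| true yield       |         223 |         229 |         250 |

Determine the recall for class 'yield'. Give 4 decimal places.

0.3561

One-vs-rest for 'yield': TP = diagonal; FP = other classes predicted 'yield'; FN = 'yield' predicted as other.
recall = TP/(TP+FN).
yield: TP=250, FN=223+229=452 → 250/702 = 0.35613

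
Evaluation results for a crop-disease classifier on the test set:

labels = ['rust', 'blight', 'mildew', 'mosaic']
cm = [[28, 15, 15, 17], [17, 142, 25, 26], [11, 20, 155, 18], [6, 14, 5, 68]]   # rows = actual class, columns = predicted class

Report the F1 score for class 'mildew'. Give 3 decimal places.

One-vs-rest for 'mildew': TP = diagonal; FP = other classes predicted 'mildew'; FN = 'mildew' predicted as other.
F1 score = 2·TP/(2·TP+FP+FN).
mildew: TP=155, FP=15+25+5=45, FN=11+20+18=49 → 310/404 = 0.7673

0.767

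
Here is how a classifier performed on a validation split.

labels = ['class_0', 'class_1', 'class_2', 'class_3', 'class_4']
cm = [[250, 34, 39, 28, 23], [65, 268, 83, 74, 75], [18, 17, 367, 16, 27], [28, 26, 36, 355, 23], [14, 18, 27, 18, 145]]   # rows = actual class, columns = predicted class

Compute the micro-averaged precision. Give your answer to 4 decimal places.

Micro-averaging pools counts across classes: ΣTP=1385, ΣFP=689, ΣFN=689.
Micro-precision = TP/(TP+FP) on pooled counts = 0.6678 (equals overall accuracy in single-label multiclass).

0.6678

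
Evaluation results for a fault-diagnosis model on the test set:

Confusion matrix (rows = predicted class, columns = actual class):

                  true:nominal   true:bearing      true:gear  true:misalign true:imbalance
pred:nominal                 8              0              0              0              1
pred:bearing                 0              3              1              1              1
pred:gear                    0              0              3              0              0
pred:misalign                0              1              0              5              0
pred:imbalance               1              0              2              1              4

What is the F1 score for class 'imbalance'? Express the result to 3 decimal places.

Treat 'imbalance' as positive and all other classes as negative.
F1 score = 2·TP/(2·TP+FP+FN).
imbalance: TP=4, FP=1+0+2+1=4, FN=1+1+0+0=2 → 8/14 = 0.5714

0.571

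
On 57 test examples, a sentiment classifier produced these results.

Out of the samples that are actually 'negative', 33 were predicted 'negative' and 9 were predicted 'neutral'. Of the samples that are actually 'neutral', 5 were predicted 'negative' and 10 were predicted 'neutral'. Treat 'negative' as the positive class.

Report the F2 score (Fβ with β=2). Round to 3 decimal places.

0.801

Fβ = (1+β²)·TP / ((1+β²)·TP + β²·FN + FP), with β²=4
= 5·33 / (5·33 + 4·9 + 5) = 0.801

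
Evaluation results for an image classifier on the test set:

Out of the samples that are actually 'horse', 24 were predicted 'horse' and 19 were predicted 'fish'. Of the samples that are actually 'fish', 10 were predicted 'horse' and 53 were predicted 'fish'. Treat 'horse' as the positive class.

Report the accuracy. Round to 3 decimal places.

0.726

Accuracy = (TP+TN)/N = (24+53)/106 = 0.726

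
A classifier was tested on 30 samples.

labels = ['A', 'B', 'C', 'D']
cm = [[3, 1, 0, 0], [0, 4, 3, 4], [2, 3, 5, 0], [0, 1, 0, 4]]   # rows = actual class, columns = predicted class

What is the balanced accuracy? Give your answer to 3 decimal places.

Balanced accuracy = mean of per-class recall.
  A: recall = 3/4 = 0.7500
  B: recall = 4/11 = 0.3636
  C: recall = 5/10 = 0.5000
  D: recall = 4/5 = 0.8000
Mean = (0.7500 + 0.3636 + 0.5000 + 0.8000) / 4 = 0.603

0.603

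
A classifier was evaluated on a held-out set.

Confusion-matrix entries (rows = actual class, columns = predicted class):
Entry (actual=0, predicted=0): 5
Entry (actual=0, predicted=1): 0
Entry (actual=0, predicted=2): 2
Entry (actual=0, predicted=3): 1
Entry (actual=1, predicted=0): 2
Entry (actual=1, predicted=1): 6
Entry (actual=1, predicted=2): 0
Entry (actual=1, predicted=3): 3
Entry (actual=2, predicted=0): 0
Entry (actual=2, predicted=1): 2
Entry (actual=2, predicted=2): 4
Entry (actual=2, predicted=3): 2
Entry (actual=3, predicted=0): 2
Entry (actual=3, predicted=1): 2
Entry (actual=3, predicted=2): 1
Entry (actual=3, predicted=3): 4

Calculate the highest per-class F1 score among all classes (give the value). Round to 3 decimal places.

0.588

Per-class F1 score (2·TP/(2·TP+FP+FN)):
  0: TP=5, FP=2+0+2=4, FN=0+2+1=3 → 10/17 = 0.5882
  1: TP=6, FP=0+2+2=4, FN=2+0+3=5 → 12/21 = 0.5714
  2: TP=4, FP=2+0+1=3, FN=0+2+2=4 → 8/15 = 0.5333
  3: TP=4, FP=1+3+2=6, FN=2+2+1=5 → 8/19 = 0.4211
Highest is class '0' with F1 score = 0.588.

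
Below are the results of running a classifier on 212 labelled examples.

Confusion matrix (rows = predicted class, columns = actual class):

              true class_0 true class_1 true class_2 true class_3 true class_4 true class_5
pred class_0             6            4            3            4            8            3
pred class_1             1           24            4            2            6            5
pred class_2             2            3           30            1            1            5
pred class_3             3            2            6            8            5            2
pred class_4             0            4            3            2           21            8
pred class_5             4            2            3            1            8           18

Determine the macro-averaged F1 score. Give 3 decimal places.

0.473

Per-class F1 score (2·TP/(2·TP+FP+FN)):
  class_0: TP=6, FP=4+3+4+8+3=22, FN=1+2+3+0+4=10 → 12/44 = 0.2727
  class_1: TP=24, FP=1+4+2+6+5=18, FN=4+3+2+4+2=15 → 48/81 = 0.5926
  class_2: TP=30, FP=2+3+1+1+5=12, FN=3+4+6+3+3=19 → 60/91 = 0.6593
  class_3: TP=8, FP=3+2+6+5+2=18, FN=4+2+1+2+1=10 → 16/44 = 0.3636
  class_4: TP=21, FP=0+4+3+2+8=17, FN=8+6+1+5+8=28 → 42/87 = 0.4828
  class_5: TP=18, FP=4+2+3+1+8=18, FN=3+5+5+2+8=23 → 36/77 = 0.4675
Macro-F1 score = mean = (0.2727 + 0.5926 + 0.6593 + 0.3636 + 0.4828 + 0.4675) / 6 = 0.473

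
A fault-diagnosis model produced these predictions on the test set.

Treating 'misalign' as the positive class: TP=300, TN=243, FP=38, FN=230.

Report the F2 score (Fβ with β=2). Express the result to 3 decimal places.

Fβ = (1+β²)·TP / ((1+β²)·TP + β²·FN + FP), with β²=4
= 5·300 / (5·300 + 4·230 + 38) = 0.610

0.610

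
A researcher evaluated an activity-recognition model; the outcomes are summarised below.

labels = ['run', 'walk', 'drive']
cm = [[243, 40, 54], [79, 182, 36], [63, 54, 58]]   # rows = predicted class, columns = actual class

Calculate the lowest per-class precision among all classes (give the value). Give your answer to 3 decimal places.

0.331

Per-class precision (TP/(TP+FP)):
  run: TP=243, FP=40+54=94 → 243/337 = 0.7211
  walk: TP=182, FP=79+36=115 → 182/297 = 0.6128
  drive: TP=58, FP=63+54=117 → 58/175 = 0.3314
Lowest is class 'drive' with precision = 0.331.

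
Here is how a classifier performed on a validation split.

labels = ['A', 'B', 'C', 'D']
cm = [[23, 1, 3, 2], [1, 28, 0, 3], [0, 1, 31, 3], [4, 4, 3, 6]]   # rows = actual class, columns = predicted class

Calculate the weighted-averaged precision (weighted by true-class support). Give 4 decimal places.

0.7680

Per-class precision (TP/(TP+FP)):
  A: TP=23, FP=1+0+4=5 → 23/28 = 0.82143
  B: TP=28, FP=1+1+4=6 → 28/34 = 0.82353
  C: TP=31, FP=3+0+3=6 → 31/37 = 0.83784
  D: TP=6, FP=2+3+3=8 → 6/14 = 0.42857
Weighted-precision = Σ (supportᵢ/N)·precisionᵢ with N=113: (29/113)·0.82143 + (32/113)·0.82353 + (35/113)·0.83784 + (17/113)·0.42857 = 0.7680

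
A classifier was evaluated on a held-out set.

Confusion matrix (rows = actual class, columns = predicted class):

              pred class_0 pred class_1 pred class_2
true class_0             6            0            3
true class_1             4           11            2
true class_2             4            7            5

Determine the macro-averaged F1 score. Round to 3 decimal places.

Per-class F1 score (2·TP/(2·TP+FP+FN)):
  class_0: TP=6, FP=4+4=8, FN=0+3=3 → 12/23 = 0.5217
  class_1: TP=11, FP=0+7=7, FN=4+2=6 → 22/35 = 0.6286
  class_2: TP=5, FP=3+2=5, FN=4+7=11 → 10/26 = 0.3846
Macro-F1 score = mean = (0.5217 + 0.6286 + 0.3846) / 3 = 0.512

0.512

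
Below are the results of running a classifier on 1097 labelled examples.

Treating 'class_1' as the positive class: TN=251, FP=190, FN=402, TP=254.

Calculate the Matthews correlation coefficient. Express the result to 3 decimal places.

MCC = (TP·TN − FP·FN) / √((TP+FP)(TP+FN)(TN+FP)(TN+FN))
Numerator = 254·251 − 190·402 = -12626
Denominator = √(444·656·441·653) = √83876167872 = 289613.8254
MCC = -12626 / 289613.8254 = -0.044

-0.044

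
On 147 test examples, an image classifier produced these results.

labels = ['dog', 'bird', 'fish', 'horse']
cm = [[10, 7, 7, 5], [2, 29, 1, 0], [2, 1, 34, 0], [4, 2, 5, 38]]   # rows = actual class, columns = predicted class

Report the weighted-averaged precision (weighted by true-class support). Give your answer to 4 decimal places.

0.7481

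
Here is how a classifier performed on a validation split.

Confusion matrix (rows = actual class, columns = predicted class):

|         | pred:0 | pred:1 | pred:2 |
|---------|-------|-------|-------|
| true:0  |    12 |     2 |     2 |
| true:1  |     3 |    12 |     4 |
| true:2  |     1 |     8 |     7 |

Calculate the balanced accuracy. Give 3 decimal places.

0.606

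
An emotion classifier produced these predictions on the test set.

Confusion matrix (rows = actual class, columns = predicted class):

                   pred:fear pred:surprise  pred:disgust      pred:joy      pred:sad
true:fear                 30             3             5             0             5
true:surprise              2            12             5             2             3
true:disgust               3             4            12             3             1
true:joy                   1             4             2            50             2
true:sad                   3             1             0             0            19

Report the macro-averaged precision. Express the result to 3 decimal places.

0.662

Per-class precision (TP/(TP+FP)):
  fear: TP=30, FP=2+3+1+3=9 → 30/39 = 0.7692
  surprise: TP=12, FP=3+4+4+1=12 → 12/24 = 0.5000
  disgust: TP=12, FP=5+5+2+0=12 → 12/24 = 0.5000
  joy: TP=50, FP=0+2+3+0=5 → 50/55 = 0.9091
  sad: TP=19, FP=5+3+1+2=11 → 19/30 = 0.6333
Macro-precision = mean = (0.7692 + 0.5000 + 0.5000 + 0.9091 + 0.6333) / 5 = 0.662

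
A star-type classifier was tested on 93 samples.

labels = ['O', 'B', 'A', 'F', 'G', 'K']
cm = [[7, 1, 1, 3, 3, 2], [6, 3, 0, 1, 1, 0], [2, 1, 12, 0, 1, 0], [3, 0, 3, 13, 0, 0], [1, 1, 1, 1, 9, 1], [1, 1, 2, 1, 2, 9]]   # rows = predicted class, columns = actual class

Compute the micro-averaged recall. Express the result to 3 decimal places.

0.570

Micro-averaging pools counts across classes: ΣTP=53, ΣFP=40, ΣFN=40.
Micro-recall = TP/(TP+FN) on pooled counts = 0.570 (equals overall accuracy in single-label multiclass).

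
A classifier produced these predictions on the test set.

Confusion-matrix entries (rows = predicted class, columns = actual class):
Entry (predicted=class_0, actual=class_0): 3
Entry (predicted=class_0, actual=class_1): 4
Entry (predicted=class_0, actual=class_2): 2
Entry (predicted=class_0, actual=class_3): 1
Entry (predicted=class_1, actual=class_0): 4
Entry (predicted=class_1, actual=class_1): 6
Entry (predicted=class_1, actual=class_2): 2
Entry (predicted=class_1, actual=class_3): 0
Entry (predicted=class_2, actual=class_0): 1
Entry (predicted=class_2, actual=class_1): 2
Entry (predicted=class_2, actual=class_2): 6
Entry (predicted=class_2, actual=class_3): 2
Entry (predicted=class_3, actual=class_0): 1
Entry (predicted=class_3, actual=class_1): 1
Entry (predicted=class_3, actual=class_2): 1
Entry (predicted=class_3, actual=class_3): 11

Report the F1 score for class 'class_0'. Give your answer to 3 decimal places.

0.316

Take TP from the diagonal, FP from the rest of the 'class_0' prediction marginal, FN from the rest of the 'class_0' actual marginal.
F1 score = 2·TP/(2·TP+FP+FN).
class_0: TP=3, FP=4+2+1=7, FN=4+1+1=6 → 6/19 = 0.3158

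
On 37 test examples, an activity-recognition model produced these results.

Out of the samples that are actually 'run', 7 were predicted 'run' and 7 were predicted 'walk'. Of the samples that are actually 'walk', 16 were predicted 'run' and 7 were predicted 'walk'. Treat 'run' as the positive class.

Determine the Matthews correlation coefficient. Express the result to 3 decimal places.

MCC = (TP·TN − FP·FN) / √((TP+FP)(TP+FN)(TN+FP)(TN+FN))
Numerator = 7·7 − 16·7 = -63
Denominator = √(23·14·23·14) = √103684 = 322.0000
MCC = -63 / 322.0000 = -0.196

-0.196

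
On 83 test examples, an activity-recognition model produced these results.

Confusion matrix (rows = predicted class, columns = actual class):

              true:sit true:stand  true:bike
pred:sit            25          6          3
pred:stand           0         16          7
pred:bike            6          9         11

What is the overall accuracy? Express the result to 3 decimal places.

0.627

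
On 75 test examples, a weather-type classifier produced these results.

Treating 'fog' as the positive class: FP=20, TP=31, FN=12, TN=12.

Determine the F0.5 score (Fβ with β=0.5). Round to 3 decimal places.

Fβ = (1+β²)·TP / ((1+β²)·TP + β²·FN + FP), with β²=1/4
= 1.25·31 / (1.25·31 + 0.25·12 + 20) = 0.628

0.628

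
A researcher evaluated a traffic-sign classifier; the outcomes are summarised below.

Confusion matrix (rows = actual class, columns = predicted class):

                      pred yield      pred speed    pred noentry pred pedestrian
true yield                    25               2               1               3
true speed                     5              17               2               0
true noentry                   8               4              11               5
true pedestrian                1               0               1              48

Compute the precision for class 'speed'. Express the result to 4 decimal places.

Treat 'speed' as positive and all other classes as negative.
precision = TP/(TP+FP).
speed: TP=17, FP=2+4+0=6 → 17/23 = 0.73913

0.7391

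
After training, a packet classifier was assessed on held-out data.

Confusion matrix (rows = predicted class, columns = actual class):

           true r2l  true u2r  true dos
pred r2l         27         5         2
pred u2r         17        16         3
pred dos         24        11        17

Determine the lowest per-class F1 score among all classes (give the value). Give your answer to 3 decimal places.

0.459

Per-class F1 score (2·TP/(2·TP+FP+FN)):
  r2l: TP=27, FP=5+2=7, FN=17+24=41 → 54/102 = 0.5294
  u2r: TP=16, FP=17+3=20, FN=5+11=16 → 32/68 = 0.4706
  dos: TP=17, FP=24+11=35, FN=2+3=5 → 34/74 = 0.4595
Lowest is class 'dos' with F1 score = 0.459.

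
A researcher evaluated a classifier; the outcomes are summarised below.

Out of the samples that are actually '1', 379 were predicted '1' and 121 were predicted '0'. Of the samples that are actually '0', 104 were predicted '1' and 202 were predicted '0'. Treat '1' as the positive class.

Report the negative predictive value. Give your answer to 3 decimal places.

0.625

NPV = TN/(TN+FN) = 202/(202+121) = 0.625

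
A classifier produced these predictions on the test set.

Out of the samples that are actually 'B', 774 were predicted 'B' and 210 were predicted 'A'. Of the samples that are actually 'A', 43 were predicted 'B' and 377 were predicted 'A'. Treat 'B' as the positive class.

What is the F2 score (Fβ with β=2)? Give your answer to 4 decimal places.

Fβ = (1+β²)·TP / ((1+β²)·TP + β²·FN + FP), with β²=4
= 5·774 / (5·774 + 4·210 + 43) = 0.8142

0.8142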